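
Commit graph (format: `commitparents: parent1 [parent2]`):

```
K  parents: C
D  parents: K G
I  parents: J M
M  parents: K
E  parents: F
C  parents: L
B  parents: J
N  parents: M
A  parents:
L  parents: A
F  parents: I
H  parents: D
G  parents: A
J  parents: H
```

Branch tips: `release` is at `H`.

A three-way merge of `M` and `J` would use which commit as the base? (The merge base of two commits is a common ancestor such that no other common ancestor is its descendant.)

K

Ancestors of M: {A, C, K, L, M}.
Ancestors of J: {A, C, D, G, H, J, K, L}.
Common ancestors: {A, C, K, L}.
Among these, K is not an ancestor of any other common ancestor — it is the merge base.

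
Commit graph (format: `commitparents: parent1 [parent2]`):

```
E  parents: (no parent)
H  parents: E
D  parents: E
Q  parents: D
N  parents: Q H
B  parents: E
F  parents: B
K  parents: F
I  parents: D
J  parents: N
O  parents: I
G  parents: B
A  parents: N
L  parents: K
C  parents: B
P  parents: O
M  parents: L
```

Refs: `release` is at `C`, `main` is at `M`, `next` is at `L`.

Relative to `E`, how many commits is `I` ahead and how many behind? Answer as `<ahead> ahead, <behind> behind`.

2 ahead, 0 behind

Reachable from I: {D, E, I}.
Reachable from E: {E}.
Only in I's history (ahead): {D, I} — 2.
Only in E's history (behind): {} — 0.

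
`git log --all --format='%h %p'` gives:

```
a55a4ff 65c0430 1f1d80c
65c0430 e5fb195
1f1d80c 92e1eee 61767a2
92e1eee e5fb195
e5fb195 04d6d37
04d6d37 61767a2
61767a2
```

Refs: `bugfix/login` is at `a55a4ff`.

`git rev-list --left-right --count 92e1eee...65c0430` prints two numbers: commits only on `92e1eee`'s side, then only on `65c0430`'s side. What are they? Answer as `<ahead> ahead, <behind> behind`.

1 ahead, 1 behind

Reachable from 92e1eee: {04d6d37, 61767a2, 92e1eee, e5fb195}.
Reachable from 65c0430: {04d6d37, 61767a2, 65c0430, e5fb195}.
Only in 92e1eee's history (ahead): {92e1eee} — 1.
Only in 65c0430's history (behind): {65c0430} — 1.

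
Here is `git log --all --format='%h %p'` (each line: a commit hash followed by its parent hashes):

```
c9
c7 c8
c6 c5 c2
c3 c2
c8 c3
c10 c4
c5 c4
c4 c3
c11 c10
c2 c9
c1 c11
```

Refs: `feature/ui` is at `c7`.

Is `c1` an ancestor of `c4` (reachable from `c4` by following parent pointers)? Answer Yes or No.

No

Ancestors of c4: {c2, c3, c4, c9}.
c1 is not in that set, so it is not an ancestor of c4.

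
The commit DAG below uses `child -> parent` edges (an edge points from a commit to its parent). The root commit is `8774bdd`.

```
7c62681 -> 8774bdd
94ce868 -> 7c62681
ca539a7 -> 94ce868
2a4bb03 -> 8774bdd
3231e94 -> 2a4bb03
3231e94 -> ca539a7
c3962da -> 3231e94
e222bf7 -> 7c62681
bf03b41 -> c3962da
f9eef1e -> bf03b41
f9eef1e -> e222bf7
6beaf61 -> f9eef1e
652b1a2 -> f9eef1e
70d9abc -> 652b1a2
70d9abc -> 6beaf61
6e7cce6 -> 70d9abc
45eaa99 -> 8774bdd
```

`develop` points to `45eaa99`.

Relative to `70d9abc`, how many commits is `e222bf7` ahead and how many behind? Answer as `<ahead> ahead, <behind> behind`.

Reachable from e222bf7: {7c62681, 8774bdd, e222bf7}.
Reachable from 70d9abc: {2a4bb03, 3231e94, 652b1a2, 6beaf61, 70d9abc, 7c62681, 8774bdd, 94ce868, bf03b41, c3962da, ca539a7, e222bf7, f9eef1e}.
Only in e222bf7's history (ahead): {} — 0.
Only in 70d9abc's history (behind): {2a4bb03, 3231e94, 652b1a2, 6beaf61, 70d9abc, 94ce868, bf03b41, c3962da, ca539a7, f9eef1e} — 10.

0 ahead, 10 behind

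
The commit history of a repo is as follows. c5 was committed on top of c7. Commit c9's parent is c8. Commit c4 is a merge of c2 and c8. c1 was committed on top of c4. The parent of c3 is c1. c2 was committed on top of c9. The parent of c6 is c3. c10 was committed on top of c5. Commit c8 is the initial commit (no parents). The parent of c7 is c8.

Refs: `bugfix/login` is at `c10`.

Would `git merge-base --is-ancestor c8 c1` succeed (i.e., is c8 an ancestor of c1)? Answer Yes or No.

Ancestors of c1 (commits reachable by following parents): {c1, c2, c4, c8, c9}.
c8 is in that set, so it is an ancestor of c1.

Yes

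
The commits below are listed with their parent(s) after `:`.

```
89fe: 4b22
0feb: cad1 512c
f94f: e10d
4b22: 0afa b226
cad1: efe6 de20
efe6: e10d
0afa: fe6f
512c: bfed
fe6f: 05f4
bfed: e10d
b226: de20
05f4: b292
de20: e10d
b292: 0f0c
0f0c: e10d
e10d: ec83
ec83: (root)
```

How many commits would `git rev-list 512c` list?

Walking parent pointers from 512c: reachable set = {512c, bfed, e10d, ec83}.
That is 4 commits.

4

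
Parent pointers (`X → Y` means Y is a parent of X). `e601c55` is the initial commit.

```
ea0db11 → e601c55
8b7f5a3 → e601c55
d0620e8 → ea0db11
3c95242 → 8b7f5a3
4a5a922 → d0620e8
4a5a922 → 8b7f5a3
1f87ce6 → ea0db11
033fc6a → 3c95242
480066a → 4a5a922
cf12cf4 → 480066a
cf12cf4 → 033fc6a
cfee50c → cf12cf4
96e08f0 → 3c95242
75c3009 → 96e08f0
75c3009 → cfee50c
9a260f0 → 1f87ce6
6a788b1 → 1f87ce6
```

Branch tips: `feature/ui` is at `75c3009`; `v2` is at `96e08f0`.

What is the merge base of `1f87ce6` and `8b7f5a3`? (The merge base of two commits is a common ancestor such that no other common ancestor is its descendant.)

Ancestors of 1f87ce6: {1f87ce6, e601c55, ea0db11}.
Ancestors of 8b7f5a3: {8b7f5a3, e601c55}.
Common ancestors: {e601c55}.
The only common ancestor is e601c55, so it is the merge base.

e601c55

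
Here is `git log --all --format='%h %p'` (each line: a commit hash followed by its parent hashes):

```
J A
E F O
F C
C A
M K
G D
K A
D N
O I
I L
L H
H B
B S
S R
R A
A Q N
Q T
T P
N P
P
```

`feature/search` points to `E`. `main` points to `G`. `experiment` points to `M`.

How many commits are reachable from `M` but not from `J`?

Reachable from M: {A, K, M, N, P, Q, T}.
Reachable from J: {A, J, N, P, Q, T}.
In M's history but not J's: {K, M} — 2 commits.

2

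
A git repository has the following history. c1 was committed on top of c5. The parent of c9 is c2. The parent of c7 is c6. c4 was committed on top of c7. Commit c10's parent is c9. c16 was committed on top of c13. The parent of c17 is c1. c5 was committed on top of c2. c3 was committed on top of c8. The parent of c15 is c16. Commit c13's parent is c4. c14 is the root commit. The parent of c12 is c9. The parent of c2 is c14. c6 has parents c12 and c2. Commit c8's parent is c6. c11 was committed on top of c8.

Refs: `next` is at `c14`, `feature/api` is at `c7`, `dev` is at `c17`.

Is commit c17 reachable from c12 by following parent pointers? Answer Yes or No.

Ancestors of c12: {c12, c14, c2, c9}.
c17 is not in that set, so it is not an ancestor of c12.

No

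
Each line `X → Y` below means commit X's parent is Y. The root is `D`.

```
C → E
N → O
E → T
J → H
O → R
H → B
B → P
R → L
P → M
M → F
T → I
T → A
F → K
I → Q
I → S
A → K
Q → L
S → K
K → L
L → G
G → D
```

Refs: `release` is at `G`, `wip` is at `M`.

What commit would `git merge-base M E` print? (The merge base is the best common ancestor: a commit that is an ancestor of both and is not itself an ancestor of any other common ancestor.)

Ancestors of M: {D, F, G, K, L, M}.
Ancestors of E: {A, D, E, G, I, K, L, Q, S, T}.
Common ancestors: {D, G, K, L}.
Among these, K is not an ancestor of any other common ancestor — it is the merge base.

K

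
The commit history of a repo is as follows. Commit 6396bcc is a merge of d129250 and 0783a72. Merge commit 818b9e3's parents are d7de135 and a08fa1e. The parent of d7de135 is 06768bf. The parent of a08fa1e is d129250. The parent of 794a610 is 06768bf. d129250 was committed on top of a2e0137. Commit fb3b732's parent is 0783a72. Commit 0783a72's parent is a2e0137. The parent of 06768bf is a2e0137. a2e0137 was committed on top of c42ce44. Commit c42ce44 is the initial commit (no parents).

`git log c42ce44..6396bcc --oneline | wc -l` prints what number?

4

Reachable from 6396bcc: {0783a72, 6396bcc, a2e0137, c42ce44, d129250}.
Reachable from c42ce44: {c42ce44}.
In 6396bcc's history but not c42ce44's: {0783a72, 6396bcc, a2e0137, d129250} — 4 commits.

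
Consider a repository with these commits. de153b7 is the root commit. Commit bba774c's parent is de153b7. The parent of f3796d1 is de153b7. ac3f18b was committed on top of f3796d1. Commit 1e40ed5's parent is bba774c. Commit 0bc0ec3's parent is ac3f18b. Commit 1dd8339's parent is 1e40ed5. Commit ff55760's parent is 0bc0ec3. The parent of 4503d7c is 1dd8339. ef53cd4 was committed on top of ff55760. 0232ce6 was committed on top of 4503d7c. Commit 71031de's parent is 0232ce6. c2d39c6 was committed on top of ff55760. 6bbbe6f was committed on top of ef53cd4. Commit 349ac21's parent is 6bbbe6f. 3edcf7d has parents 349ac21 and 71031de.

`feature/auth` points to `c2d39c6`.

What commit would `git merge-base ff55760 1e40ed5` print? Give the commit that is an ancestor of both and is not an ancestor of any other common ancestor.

de153b7

Ancestors of ff55760: {0bc0ec3, ac3f18b, de153b7, f3796d1, ff55760}.
Ancestors of 1e40ed5: {1e40ed5, bba774c, de153b7}.
Common ancestors: {de153b7}.
The only common ancestor is de153b7, so it is the merge base.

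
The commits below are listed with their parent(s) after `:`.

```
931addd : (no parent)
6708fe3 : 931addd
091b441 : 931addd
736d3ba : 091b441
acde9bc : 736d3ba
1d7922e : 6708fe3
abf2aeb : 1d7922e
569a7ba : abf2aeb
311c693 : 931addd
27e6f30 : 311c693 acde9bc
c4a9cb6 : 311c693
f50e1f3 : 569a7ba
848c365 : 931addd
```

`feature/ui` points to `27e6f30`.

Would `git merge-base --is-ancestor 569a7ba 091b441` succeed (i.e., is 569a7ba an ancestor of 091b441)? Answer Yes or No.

No

Ancestors of 091b441: {091b441, 931addd}.
569a7ba is not in that set, so it is not an ancestor of 091b441.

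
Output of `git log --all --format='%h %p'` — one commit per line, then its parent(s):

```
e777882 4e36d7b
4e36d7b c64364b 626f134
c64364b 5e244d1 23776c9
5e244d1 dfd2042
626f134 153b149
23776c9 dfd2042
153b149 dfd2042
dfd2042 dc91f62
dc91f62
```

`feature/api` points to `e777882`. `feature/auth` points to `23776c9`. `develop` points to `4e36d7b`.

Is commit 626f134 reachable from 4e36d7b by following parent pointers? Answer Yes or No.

Ancestors of 4e36d7b (commits reachable by following parents): {153b149, 23776c9, 4e36d7b, 5e244d1, 626f134, c64364b, dc91f62, dfd2042}.
626f134 is in that set, so it is an ancestor of 4e36d7b.

Yes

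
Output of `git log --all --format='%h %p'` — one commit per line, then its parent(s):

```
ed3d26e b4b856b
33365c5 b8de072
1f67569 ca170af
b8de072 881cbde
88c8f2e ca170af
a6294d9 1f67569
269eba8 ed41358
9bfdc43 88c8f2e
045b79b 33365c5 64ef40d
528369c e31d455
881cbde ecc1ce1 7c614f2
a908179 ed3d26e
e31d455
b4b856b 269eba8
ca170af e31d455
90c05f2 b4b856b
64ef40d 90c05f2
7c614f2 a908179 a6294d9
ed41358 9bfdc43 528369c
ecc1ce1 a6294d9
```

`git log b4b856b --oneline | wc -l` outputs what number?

Walking parent pointers from b4b856b: reachable set = {269eba8, 528369c, 88c8f2e, 9bfdc43, b4b856b, ca170af, e31d455, ed41358}.
That is 8 commits.

8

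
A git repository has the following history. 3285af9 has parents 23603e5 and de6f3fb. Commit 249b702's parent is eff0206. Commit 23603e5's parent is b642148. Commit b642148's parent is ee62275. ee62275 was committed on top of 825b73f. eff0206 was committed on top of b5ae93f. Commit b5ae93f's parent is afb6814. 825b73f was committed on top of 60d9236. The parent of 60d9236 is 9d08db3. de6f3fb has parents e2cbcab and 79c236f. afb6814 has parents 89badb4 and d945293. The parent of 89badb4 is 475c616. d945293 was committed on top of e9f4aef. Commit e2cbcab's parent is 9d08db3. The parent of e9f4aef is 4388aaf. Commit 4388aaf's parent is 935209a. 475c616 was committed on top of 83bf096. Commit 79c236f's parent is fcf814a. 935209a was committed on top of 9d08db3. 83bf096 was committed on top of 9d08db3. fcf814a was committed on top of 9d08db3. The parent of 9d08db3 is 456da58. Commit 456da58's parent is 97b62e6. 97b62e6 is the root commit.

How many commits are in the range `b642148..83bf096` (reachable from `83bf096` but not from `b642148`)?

Reachable from 83bf096: {456da58, 83bf096, 97b62e6, 9d08db3}.
Reachable from b642148: {456da58, 60d9236, 825b73f, 97b62e6, 9d08db3, b642148, ee62275}.
In 83bf096's history but not b642148's: {83bf096} — 1 commit.

1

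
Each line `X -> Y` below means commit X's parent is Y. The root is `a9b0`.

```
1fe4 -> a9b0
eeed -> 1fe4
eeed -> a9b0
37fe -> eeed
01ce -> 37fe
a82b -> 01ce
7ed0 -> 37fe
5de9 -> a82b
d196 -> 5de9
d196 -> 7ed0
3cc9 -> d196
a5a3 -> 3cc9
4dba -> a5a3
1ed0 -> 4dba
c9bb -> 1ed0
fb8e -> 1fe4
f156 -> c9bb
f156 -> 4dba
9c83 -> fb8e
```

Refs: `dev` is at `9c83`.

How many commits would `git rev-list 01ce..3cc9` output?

5

Reachable from 3cc9: {01ce, 1fe4, 37fe, 3cc9, 5de9, 7ed0, a82b, a9b0, d196, eeed}.
Reachable from 01ce: {01ce, 1fe4, 37fe, a9b0, eeed}.
In 3cc9's history but not 01ce's: {3cc9, 5de9, 7ed0, a82b, d196} — 5 commits.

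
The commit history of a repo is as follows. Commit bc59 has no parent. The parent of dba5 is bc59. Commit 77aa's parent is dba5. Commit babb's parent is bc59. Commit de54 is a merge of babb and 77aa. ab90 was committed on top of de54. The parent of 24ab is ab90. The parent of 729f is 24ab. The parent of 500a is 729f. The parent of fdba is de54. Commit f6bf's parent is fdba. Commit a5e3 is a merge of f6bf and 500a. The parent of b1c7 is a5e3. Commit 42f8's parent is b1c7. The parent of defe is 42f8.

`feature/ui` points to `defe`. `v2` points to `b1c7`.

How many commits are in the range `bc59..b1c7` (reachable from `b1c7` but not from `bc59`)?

12

Reachable from b1c7: {24ab, 500a, 729f, 77aa, a5e3, ab90, b1c7, babb, bc59, dba5, de54, f6bf, fdba}.
Reachable from bc59: {bc59}.
In b1c7's history but not bc59's: {24ab, 500a, 729f, 77aa, a5e3, ab90, b1c7, babb, dba5, de54, f6bf, fdba} — 12 commits.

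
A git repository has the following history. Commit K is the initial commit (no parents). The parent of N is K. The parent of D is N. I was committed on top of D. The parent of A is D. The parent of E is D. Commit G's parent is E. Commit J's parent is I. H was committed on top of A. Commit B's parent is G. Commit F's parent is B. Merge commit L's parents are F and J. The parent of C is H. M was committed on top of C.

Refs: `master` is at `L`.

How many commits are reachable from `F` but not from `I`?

Reachable from F: {B, D, E, F, G, K, N}.
Reachable from I: {D, I, K, N}.
In F's history but not I's: {B, E, F, G} — 4 commits.

4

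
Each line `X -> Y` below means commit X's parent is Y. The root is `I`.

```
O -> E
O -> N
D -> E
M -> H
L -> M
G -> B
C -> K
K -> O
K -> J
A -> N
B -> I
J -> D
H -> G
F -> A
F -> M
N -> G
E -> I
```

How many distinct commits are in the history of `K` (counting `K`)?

9

Walking parent pointers from K: reachable set = {B, D, E, G, I, J, K, N, O}.
That is 9 commits.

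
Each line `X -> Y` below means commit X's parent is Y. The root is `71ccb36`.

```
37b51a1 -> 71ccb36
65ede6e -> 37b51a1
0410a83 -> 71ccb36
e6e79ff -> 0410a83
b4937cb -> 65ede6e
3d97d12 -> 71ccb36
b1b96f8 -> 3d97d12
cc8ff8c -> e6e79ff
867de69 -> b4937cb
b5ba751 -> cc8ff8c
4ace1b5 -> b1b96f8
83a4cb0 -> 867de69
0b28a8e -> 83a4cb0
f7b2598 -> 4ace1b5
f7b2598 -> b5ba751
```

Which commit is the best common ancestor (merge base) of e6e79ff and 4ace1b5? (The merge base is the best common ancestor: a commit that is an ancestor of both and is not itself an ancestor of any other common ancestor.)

71ccb36

Ancestors of e6e79ff: {0410a83, 71ccb36, e6e79ff}.
Ancestors of 4ace1b5: {3d97d12, 4ace1b5, 71ccb36, b1b96f8}.
Common ancestors: {71ccb36}.
The only common ancestor is 71ccb36, so it is the merge base.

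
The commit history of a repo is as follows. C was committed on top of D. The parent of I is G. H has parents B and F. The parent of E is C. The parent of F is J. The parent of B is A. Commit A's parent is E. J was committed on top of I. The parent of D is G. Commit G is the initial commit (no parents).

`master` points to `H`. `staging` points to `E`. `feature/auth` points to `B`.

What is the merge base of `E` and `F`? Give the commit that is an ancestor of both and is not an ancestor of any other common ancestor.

G

Ancestors of E: {C, D, E, G}.
Ancestors of F: {F, G, I, J}.
Common ancestors: {G}.
The only common ancestor is G, so it is the merge base.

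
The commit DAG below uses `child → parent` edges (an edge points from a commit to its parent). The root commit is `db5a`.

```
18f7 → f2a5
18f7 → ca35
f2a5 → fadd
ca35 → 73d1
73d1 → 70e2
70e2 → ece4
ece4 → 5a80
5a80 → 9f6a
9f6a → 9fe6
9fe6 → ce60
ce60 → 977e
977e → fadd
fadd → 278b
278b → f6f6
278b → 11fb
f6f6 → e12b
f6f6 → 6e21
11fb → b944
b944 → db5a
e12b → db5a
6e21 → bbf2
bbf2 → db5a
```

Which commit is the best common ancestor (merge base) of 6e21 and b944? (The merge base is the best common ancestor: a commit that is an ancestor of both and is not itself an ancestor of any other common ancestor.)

Ancestors of 6e21: {6e21, bbf2, db5a}.
Ancestors of b944: {b944, db5a}.
Common ancestors: {db5a}.
The only common ancestor is db5a, so it is the merge base.

db5a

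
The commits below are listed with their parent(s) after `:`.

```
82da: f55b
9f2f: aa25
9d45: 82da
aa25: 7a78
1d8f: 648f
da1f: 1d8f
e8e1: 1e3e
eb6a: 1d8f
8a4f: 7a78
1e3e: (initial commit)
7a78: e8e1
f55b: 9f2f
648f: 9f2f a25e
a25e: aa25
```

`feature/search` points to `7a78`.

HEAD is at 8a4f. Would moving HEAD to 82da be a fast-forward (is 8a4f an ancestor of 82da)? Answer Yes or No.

A fast-forward from 8a4f to 82da is possible iff 8a4f is an ancestor of 82da.
Ancestors of 82da: {1e3e, 7a78, 82da, 9f2f, aa25, e8e1, f55b}.
8a4f is not among them, so fast-forward is not possible.

No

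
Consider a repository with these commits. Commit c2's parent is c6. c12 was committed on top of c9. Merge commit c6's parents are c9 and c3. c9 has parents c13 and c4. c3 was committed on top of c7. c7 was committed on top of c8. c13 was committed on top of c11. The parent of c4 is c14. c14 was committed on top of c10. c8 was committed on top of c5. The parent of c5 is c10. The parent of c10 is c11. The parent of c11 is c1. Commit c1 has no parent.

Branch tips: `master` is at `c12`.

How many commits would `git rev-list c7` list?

Walking parent pointers from c7: reachable set = {c1, c10, c11, c5, c7, c8}.
That is 6 commits.

6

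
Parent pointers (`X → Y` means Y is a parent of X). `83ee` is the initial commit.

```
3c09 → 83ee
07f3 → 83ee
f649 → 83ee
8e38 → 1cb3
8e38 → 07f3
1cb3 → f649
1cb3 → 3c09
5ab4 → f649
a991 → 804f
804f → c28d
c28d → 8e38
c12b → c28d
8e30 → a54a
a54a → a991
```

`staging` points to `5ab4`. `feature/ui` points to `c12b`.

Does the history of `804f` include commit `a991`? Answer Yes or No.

Ancestors of 804f: {07f3, 1cb3, 3c09, 804f, 83ee, 8e38, c28d, f649}.
a991 is not in that set, so it is not an ancestor of 804f.

No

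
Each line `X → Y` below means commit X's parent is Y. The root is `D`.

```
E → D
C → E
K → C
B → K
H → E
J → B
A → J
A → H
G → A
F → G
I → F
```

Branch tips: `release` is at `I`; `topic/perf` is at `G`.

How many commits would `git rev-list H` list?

Walking parent pointers from H: reachable set = {D, E, H}.
That is 3 commits.

3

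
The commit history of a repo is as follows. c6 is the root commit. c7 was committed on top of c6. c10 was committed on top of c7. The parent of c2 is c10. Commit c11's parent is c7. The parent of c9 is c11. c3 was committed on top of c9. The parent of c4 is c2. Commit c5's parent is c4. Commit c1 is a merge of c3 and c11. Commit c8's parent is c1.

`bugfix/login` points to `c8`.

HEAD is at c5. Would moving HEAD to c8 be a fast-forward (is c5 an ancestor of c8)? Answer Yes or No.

A fast-forward from c5 to c8 is possible iff c5 is an ancestor of c8.
Ancestors of c8: {c1, c11, c3, c6, c7, c8, c9}.
c5 is not among them, so fast-forward is not possible.

No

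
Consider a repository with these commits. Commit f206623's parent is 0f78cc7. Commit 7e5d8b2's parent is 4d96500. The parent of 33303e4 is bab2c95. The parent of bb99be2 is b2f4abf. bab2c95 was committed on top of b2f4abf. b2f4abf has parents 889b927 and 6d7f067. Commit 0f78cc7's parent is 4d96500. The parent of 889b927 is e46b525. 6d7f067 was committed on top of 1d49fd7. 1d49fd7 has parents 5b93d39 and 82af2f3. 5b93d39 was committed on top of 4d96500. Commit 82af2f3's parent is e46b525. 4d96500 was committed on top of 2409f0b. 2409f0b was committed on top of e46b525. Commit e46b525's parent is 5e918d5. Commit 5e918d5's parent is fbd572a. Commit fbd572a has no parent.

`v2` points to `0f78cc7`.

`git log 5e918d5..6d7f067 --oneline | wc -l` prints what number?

7

Reachable from 6d7f067: {1d49fd7, 2409f0b, 4d96500, 5b93d39, 5e918d5, 6d7f067, 82af2f3, e46b525, fbd572a}.
Reachable from 5e918d5: {5e918d5, fbd572a}.
In 6d7f067's history but not 5e918d5's: {1d49fd7, 2409f0b, 4d96500, 5b93d39, 6d7f067, 82af2f3, e46b525} — 7 commits.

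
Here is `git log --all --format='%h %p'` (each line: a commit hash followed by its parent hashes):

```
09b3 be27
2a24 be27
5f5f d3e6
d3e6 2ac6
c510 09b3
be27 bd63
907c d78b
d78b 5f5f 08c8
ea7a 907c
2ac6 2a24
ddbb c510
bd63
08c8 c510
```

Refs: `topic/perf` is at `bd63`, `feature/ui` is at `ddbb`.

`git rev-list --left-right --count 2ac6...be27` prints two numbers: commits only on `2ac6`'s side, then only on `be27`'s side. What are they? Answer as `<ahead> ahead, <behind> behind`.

Reachable from 2ac6: {2a24, 2ac6, bd63, be27}.
Reachable from be27: {bd63, be27}.
Only in 2ac6's history (ahead): {2a24, 2ac6} — 2.
Only in be27's history (behind): {} — 0.

2 ahead, 0 behind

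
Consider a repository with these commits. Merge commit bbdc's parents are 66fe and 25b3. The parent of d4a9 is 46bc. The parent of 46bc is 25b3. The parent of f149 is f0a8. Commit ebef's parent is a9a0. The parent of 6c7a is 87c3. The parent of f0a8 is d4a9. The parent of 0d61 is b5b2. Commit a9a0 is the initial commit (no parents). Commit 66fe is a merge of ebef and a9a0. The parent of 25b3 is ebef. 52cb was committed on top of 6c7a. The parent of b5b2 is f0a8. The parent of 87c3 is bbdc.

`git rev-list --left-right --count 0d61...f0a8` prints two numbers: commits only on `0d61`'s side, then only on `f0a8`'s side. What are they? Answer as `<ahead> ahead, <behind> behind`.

2 ahead, 0 behind

Reachable from 0d61: {0d61, 25b3, 46bc, a9a0, b5b2, d4a9, ebef, f0a8}.
Reachable from f0a8: {25b3, 46bc, a9a0, d4a9, ebef, f0a8}.
Only in 0d61's history (ahead): {0d61, b5b2} — 2.
Only in f0a8's history (behind): {} — 0.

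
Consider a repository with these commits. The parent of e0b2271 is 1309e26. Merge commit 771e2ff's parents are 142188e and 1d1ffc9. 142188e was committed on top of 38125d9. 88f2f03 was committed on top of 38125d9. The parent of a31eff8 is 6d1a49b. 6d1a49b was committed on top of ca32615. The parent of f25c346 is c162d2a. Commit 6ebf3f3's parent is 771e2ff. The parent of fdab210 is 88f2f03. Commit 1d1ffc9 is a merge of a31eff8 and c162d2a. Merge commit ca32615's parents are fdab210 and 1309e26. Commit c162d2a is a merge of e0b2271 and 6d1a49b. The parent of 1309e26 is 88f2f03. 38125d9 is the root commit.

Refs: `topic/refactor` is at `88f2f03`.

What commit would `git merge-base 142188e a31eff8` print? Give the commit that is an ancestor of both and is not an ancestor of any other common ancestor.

38125d9

Ancestors of 142188e: {142188e, 38125d9}.
Ancestors of a31eff8: {1309e26, 38125d9, 6d1a49b, 88f2f03, a31eff8, ca32615, fdab210}.
Common ancestors: {38125d9}.
The only common ancestor is 38125d9, so it is the merge base.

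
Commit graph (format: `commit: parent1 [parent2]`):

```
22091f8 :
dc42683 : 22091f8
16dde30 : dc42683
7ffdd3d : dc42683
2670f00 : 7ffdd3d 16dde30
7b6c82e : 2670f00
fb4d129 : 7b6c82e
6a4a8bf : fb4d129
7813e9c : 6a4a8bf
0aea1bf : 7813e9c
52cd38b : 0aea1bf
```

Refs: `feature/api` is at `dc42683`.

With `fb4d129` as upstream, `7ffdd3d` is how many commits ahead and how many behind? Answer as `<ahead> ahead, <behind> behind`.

Reachable from 7ffdd3d: {22091f8, 7ffdd3d, dc42683}.
Reachable from fb4d129: {16dde30, 22091f8, 2670f00, 7b6c82e, 7ffdd3d, dc42683, fb4d129}.
Only in 7ffdd3d's history (ahead): {} — 0.
Only in fb4d129's history (behind): {16dde30, 2670f00, 7b6c82e, fb4d129} — 4.

0 ahead, 4 behind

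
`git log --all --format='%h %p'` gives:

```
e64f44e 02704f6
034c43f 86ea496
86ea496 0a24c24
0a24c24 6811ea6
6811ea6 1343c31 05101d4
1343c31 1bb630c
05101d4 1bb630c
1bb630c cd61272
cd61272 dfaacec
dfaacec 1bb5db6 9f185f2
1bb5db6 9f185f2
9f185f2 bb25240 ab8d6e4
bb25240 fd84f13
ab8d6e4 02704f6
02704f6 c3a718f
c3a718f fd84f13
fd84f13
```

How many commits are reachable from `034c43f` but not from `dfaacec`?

8

Reachable from 034c43f: {02704f6, 034c43f, 05101d4, 0a24c24, 1343c31, 1bb5db6, 1bb630c, 6811ea6, 86ea496, 9f185f2, ab8d6e4, bb25240, c3a718f, cd61272, dfaacec, fd84f13}.
Reachable from dfaacec: {02704f6, 1bb5db6, 9f185f2, ab8d6e4, bb25240, c3a718f, dfaacec, fd84f13}.
In 034c43f's history but not dfaacec's: {034c43f, 05101d4, 0a24c24, 1343c31, 1bb630c, 6811ea6, 86ea496, cd61272} — 8 commits.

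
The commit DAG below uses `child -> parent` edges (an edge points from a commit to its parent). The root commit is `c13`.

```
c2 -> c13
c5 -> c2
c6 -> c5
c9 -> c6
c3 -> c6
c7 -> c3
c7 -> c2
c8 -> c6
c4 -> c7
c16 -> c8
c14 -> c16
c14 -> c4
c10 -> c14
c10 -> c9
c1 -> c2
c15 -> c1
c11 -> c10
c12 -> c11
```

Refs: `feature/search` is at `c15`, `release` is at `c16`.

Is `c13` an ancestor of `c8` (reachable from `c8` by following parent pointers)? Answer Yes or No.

Yes

Ancestors of c8 (commits reachable by following parents): {c13, c2, c5, c6, c8}.
c13 is in that set, so it is an ancestor of c8.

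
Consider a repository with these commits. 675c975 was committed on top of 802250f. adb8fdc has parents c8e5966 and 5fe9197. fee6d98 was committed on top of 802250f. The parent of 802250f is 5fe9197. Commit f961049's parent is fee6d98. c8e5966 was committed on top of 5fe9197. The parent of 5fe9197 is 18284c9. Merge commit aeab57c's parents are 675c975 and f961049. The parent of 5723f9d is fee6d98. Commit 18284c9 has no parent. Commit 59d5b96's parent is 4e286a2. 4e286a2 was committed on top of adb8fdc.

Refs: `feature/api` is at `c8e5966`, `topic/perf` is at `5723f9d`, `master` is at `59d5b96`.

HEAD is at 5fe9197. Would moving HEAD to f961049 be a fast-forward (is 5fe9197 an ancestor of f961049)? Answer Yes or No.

Yes

A fast-forward from 5fe9197 to f961049 is possible iff 5fe9197 is an ancestor of f961049.
Ancestors of f961049: {18284c9, 5fe9197, 802250f, f961049, fee6d98}.
5fe9197 is among them, so fast-forward is possible.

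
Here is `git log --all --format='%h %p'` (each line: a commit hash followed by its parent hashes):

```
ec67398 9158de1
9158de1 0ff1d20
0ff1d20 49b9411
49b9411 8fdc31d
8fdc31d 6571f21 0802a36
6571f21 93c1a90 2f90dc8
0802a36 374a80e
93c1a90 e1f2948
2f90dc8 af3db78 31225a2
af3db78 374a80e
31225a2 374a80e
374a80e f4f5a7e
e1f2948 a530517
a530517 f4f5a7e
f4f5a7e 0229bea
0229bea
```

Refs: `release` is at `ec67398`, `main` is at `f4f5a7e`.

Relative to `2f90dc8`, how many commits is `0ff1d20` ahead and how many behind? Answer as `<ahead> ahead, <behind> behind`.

8 ahead, 0 behind

Reachable from 0ff1d20: {0229bea, 0802a36, 0ff1d20, 2f90dc8, 31225a2, 374a80e, 49b9411, 6571f21, 8fdc31d, 93c1a90, a530517, af3db78, e1f2948, f4f5a7e}.
Reachable from 2f90dc8: {0229bea, 2f90dc8, 31225a2, 374a80e, af3db78, f4f5a7e}.
Only in 0ff1d20's history (ahead): {0802a36, 0ff1d20, 49b9411, 6571f21, 8fdc31d, 93c1a90, a530517, e1f2948} — 8.
Only in 2f90dc8's history (behind): {} — 0.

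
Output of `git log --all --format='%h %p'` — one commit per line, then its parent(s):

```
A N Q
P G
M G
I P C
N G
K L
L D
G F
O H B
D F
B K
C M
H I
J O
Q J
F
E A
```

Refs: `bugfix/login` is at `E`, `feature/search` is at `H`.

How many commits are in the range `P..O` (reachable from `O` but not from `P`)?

9

Reachable from O: {B, C, D, F, G, H, I, K, L, M, O, P}.
Reachable from P: {F, G, P}.
In O's history but not P's: {B, C, D, H, I, K, L, M, O} — 9 commits.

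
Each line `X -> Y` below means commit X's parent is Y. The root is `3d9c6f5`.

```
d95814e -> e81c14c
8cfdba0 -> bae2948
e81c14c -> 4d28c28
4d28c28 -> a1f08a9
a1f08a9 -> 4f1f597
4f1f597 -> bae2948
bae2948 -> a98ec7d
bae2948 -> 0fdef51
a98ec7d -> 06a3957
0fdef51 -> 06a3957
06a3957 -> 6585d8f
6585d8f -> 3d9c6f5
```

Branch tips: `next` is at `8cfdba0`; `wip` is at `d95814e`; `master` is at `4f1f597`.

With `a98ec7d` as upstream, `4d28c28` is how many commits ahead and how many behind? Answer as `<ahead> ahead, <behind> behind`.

Reachable from 4d28c28: {06a3957, 0fdef51, 3d9c6f5, 4d28c28, 4f1f597, 6585d8f, a1f08a9, a98ec7d, bae2948}.
Reachable from a98ec7d: {06a3957, 3d9c6f5, 6585d8f, a98ec7d}.
Only in 4d28c28's history (ahead): {0fdef51, 4d28c28, 4f1f597, a1f08a9, bae2948} — 5.
Only in a98ec7d's history (behind): {} — 0.

5 ahead, 0 behind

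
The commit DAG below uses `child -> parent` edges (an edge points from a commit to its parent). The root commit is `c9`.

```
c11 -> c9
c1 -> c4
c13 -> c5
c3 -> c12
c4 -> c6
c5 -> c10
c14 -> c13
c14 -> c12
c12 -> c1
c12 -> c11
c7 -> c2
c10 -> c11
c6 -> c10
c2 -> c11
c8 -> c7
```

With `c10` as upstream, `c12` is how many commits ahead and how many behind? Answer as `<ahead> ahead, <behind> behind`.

4 ahead, 0 behind

Reachable from c12: {c1, c10, c11, c12, c4, c6, c9}.
Reachable from c10: {c10, c11, c9}.
Only in c12's history (ahead): {c1, c12, c4, c6} — 4.
Only in c10's history (behind): {} — 0.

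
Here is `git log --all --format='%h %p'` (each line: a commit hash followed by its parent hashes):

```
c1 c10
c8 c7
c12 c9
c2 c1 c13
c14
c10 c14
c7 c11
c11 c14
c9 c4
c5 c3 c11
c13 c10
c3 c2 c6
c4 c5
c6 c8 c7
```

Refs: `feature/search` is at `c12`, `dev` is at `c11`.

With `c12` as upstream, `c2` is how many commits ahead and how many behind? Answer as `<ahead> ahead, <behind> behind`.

0 ahead, 9 behind

Reachable from c2: {c1, c10, c13, c14, c2}.
Reachable from c12: {c1, c10, c11, c12, c13, c14, c2, c3, c4, c5, c6, c7, c8, c9}.
Only in c2's history (ahead): {} — 0.
Only in c12's history (behind): {c11, c12, c3, c4, c5, c6, c7, c8, c9} — 9.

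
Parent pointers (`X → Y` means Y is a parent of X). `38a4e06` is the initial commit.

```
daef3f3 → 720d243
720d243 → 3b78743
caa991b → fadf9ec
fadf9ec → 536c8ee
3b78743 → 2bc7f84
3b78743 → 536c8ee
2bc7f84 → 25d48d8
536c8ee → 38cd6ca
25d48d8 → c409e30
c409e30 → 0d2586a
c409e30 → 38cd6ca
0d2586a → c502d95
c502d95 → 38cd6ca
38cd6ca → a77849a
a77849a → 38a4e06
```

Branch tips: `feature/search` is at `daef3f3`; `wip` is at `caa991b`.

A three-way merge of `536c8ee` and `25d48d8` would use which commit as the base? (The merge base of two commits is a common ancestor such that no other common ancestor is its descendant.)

38cd6ca

Ancestors of 536c8ee: {38a4e06, 38cd6ca, 536c8ee, a77849a}.
Ancestors of 25d48d8: {0d2586a, 25d48d8, 38a4e06, 38cd6ca, a77849a, c409e30, c502d95}.
Common ancestors: {38a4e06, 38cd6ca, a77849a}.
Among these, 38cd6ca is not an ancestor of any other common ancestor — it is the merge base.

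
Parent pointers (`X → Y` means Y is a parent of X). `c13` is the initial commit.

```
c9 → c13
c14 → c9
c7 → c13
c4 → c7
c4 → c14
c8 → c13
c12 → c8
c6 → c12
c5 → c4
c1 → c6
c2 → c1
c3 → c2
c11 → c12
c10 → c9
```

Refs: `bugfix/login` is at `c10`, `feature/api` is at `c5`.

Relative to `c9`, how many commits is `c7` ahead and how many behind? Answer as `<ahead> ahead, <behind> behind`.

Reachable from c7: {c13, c7}.
Reachable from c9: {c13, c9}.
Only in c7's history (ahead): {c7} — 1.
Only in c9's history (behind): {c9} — 1.

1 ahead, 1 behind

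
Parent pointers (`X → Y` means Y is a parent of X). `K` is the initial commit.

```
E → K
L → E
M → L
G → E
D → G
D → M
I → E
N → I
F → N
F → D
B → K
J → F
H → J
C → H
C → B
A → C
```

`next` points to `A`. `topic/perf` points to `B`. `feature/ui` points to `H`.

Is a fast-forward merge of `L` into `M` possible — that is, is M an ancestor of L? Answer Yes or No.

A fast-forward from M to L is possible iff M is an ancestor of L.
Ancestors of L: {E, K, L}.
M is not among them, so fast-forward is not possible.

No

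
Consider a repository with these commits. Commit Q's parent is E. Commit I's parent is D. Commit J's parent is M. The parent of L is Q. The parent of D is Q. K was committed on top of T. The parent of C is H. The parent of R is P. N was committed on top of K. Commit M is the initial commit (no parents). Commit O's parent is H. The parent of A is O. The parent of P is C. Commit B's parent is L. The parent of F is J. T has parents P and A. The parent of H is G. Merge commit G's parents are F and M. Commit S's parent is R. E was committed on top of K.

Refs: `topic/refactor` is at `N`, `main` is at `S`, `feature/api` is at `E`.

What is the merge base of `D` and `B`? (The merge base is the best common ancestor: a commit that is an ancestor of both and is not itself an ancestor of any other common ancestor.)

Ancestors of D: {A, C, D, E, F, G, H, J, K, M, O, P, Q, T}.
Ancestors of B: {A, B, C, E, F, G, H, J, K, L, M, O, P, Q, T}.
Common ancestors: {A, C, E, F, G, H, J, K, M, O, P, Q, T}.
Among these, Q is not an ancestor of any other common ancestor — it is the merge base.

Q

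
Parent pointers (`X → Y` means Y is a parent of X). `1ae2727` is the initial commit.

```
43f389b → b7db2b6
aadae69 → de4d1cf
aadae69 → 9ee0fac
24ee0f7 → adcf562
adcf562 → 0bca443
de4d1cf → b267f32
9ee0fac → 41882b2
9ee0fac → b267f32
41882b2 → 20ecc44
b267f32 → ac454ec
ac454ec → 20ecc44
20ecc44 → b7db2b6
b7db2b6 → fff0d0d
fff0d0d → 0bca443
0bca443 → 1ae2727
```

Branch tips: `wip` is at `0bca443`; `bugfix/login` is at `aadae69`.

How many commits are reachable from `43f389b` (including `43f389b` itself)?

5

Walking parent pointers from 43f389b: reachable set = {0bca443, 1ae2727, 43f389b, b7db2b6, fff0d0d}.
That is 5 commits.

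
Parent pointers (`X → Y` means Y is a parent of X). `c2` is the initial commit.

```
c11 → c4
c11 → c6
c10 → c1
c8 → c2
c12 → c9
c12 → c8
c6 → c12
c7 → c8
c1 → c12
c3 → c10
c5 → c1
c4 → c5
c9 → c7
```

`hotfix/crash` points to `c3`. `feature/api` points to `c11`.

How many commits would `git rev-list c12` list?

Walking parent pointers from c12: reachable set = {c12, c2, c7, c8, c9}.
That is 5 commits.

5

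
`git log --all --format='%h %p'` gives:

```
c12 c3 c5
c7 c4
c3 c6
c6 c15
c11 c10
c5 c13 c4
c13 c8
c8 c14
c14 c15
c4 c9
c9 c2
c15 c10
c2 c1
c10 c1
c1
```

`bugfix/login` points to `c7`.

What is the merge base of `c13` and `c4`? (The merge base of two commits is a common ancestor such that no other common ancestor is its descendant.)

Ancestors of c13: {c1, c10, c13, c14, c15, c8}.
Ancestors of c4: {c1, c2, c4, c9}.
Common ancestors: {c1}.
The only common ancestor is c1, so it is the merge base.

c1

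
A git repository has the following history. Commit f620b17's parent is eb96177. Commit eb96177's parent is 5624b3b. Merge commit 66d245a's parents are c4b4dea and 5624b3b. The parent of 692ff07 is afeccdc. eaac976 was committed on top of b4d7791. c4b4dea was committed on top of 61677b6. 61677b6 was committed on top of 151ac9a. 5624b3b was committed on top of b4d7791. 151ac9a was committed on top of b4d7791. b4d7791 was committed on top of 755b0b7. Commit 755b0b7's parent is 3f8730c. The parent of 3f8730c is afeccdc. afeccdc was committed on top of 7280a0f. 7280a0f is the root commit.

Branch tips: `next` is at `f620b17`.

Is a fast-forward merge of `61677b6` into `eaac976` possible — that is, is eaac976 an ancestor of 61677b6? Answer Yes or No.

A fast-forward from eaac976 to 61677b6 is possible iff eaac976 is an ancestor of 61677b6.
Ancestors of 61677b6: {151ac9a, 3f8730c, 61677b6, 7280a0f, 755b0b7, afeccdc, b4d7791}.
eaac976 is not among them, so fast-forward is not possible.

No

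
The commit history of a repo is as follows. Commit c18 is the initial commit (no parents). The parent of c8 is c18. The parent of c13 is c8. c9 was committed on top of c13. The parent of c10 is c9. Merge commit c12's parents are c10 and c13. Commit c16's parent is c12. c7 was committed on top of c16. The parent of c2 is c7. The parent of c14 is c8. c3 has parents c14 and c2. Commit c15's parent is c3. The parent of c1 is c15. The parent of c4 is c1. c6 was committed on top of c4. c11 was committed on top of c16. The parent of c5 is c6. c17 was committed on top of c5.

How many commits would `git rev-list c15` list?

12

Walking parent pointers from c15: reachable set = {c10, c12, c13, c14, c15, c16, c18, c2, c3, c7, c8, c9}.
That is 12 commits.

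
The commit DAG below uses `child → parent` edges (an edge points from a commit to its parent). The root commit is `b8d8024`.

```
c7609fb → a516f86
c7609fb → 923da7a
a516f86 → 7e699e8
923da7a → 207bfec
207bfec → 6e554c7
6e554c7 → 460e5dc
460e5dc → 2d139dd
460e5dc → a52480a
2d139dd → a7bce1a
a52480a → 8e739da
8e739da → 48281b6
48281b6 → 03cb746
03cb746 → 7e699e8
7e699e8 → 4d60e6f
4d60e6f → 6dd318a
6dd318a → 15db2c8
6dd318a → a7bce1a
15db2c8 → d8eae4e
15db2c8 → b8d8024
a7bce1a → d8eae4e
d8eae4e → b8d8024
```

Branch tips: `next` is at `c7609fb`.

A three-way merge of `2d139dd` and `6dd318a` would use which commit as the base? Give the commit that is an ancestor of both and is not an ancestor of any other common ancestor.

a7bce1a

Ancestors of 2d139dd: {2d139dd, a7bce1a, b8d8024, d8eae4e}.
Ancestors of 6dd318a: {15db2c8, 6dd318a, a7bce1a, b8d8024, d8eae4e}.
Common ancestors: {a7bce1a, b8d8024, d8eae4e}.
Among these, a7bce1a is not an ancestor of any other common ancestor — it is the merge base.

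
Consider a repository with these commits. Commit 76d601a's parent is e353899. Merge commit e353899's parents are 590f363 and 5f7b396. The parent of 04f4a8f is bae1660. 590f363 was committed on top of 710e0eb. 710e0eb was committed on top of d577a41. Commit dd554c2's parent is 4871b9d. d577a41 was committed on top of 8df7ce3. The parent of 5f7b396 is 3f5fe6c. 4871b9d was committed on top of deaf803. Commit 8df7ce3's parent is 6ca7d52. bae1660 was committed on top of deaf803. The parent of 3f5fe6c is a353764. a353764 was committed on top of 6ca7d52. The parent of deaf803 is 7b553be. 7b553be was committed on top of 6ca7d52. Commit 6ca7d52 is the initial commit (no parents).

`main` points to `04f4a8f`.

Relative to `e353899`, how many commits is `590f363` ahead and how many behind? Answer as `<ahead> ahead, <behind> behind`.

0 ahead, 4 behind

Reachable from 590f363: {590f363, 6ca7d52, 710e0eb, 8df7ce3, d577a41}.
Reachable from e353899: {3f5fe6c, 590f363, 5f7b396, 6ca7d52, 710e0eb, 8df7ce3, a353764, d577a41, e353899}.
Only in 590f363's history (ahead): {} — 0.
Only in e353899's history (behind): {3f5fe6c, 5f7b396, a353764, e353899} — 4.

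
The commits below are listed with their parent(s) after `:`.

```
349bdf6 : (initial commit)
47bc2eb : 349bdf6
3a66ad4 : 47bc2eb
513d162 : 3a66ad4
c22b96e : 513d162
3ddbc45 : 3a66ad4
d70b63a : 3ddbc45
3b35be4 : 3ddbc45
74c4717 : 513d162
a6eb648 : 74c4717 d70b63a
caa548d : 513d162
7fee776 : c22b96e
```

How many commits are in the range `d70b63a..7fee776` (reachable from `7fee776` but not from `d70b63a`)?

Reachable from 7fee776: {349bdf6, 3a66ad4, 47bc2eb, 513d162, 7fee776, c22b96e}.
Reachable from d70b63a: {349bdf6, 3a66ad4, 3ddbc45, 47bc2eb, d70b63a}.
In 7fee776's history but not d70b63a's: {513d162, 7fee776, c22b96e} — 3 commits.

3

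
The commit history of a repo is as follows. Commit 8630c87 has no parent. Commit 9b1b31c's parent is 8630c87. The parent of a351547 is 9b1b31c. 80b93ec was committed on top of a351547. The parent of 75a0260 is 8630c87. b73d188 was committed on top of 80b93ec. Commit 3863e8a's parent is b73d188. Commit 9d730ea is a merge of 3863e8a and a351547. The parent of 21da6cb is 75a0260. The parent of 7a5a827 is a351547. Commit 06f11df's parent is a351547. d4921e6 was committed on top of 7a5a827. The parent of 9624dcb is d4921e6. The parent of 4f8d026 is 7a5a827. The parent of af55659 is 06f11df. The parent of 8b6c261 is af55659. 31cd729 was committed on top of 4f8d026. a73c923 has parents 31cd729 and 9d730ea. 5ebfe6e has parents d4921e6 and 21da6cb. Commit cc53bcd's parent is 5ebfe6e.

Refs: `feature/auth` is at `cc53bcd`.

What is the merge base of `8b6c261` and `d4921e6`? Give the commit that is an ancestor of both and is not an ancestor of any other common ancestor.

Ancestors of 8b6c261: {06f11df, 8630c87, 8b6c261, 9b1b31c, a351547, af55659}.
Ancestors of d4921e6: {7a5a827, 8630c87, 9b1b31c, a351547, d4921e6}.
Common ancestors: {8630c87, 9b1b31c, a351547}.
Among these, a351547 is not an ancestor of any other common ancestor — it is the merge base.

a351547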